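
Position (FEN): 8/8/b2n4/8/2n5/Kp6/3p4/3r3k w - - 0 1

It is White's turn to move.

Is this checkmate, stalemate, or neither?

White to move; white king on a3.
In check: yes, from the black knight on c4.
King squares — a2: attacked by Pb3; b2: attacked by Nc4; b3: available; a4: available; b4: available.
Legal moves for White: Kb4, Ka4, Kxb3.
White is in check but has 3 legal moves → neither.

neither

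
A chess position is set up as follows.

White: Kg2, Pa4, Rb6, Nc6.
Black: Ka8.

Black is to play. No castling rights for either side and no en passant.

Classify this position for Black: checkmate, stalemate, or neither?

Black to move; black king on a8.
In check: no.
King squares — a7: attacked by Nc6; b7: attacked by Rb6; b8: attacked by Rb6.
Legal moves for Black: none.
Not in check and no legal moves → stalemate.

stalemate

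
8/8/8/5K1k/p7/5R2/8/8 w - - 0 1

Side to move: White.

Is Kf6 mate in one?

no

After Kf6: black king on h5; in check: no.
Black is not in check, so this cannot be checkmate.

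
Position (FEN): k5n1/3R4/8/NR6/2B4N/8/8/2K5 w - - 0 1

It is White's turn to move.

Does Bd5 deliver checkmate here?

yes

After Bd5: black king on a8; in check: yes, from the white bishop on d5.
King squares — a7: attacked by Rd7; b7: attacked by Na5; b8: attacked by Rb5.
Black has no legal moves → checkmate.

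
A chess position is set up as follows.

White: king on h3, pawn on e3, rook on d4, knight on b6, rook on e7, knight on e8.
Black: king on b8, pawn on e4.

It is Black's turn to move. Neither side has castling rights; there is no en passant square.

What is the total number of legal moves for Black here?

0

Black to move; king on b8.
In check: no.
Legal moves: none.
Count: 0.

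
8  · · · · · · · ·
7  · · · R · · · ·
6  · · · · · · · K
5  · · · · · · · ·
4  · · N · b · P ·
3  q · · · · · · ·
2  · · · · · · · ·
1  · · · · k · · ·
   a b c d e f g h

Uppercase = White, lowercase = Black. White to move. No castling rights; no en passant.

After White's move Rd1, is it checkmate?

no

After Rd1: black king on e1; in check: yes, from the white rook on d1.
Black has 3 legal replies: Kf2, Ke2, Kxd1.
In check but a legal move exists → not checkmate.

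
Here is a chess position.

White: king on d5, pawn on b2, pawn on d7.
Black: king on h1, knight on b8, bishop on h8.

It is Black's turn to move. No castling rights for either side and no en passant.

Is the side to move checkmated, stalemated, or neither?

neither

Black to move; black king on h1.
In check: no.
Legal moves for Black: Bg7, Bf6, Be5, Bd4, Bc3, Bxb2, Nxd7, Nc6, Na6, Kh2, Kg2, Kg1.
Black has 12 legal moves and is not in check → neither.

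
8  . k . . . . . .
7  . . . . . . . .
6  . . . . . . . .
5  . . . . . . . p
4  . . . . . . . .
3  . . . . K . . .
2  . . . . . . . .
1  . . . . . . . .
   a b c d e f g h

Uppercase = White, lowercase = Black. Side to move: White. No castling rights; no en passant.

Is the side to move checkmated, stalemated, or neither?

neither

White to move; white king on e3.
In check: no.
Legal moves for White: Kf4, Ke4, Kd4, Kf3, Kd3, Kf2, Ke2, Kd2.
White has 8 legal moves and is not in check → neither.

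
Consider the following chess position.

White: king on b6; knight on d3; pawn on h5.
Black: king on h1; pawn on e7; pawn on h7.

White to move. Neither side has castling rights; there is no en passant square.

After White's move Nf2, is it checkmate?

no

After Nf2: black king on h1; in check: yes, from the white knight on f2.
Black has 3 legal replies: Kh2, Kg2, Kg1.
In check but a legal move exists → not checkmate.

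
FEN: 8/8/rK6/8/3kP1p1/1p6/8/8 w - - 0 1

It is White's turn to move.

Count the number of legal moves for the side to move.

White to move; king on b6.
In check: yes, from the black rook on a6.
Legal moves: Kc7, Kb7, Kxa6, Kb5.
Count: 4.

4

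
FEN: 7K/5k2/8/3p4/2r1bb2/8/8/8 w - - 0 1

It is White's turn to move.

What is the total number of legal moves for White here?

0

White to move; king on h8.
In check: no.
Legal moves: none.
Count: 0.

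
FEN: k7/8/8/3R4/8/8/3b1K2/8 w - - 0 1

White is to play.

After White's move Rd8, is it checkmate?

no

After Rd8: black king on a8; in check: yes, from the white rook on d8.
Black has 2 legal replies: Kb7, Ka7.
In check but a legal move exists → not checkmate.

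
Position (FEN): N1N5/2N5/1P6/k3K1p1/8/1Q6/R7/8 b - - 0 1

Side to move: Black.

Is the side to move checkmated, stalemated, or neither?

checkmate

Black to move; black king on a5.
In check: yes, from the white rook on a2.
King squares — a4: attacked by Ra2; b4: attacked by Qb3; b5: attacked by Qb3; a6: attacked by Ra2; b6: attacked by Qb3.
Legal moves for Black: none.
In check with no legal moves → checkmate.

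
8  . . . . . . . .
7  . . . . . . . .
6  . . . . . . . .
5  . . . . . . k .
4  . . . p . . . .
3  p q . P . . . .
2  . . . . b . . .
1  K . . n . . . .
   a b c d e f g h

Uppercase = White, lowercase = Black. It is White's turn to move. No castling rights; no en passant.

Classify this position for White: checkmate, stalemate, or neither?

stalemate

White to move; white king on a1.
In check: no.
King squares — b1: attacked by Qb3; a2: attacked by Qb3; b2: attacked by Nd1.
Legal moves for White: none.
Not in check and no legal moves → stalemate.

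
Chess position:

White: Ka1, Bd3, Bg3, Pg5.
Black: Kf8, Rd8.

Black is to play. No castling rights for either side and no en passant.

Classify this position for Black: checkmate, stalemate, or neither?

neither

Black to move; black king on f8.
In check: no.
Legal moves for Black: Kg8, Ke8, Kg7, Kf7, Ke7, Re8, Rc8, Rb8, Ra8+, Rd7, Rd6, Rd5, Rd4, Rxd3.
Black has 14 legal moves and is not in check → neither.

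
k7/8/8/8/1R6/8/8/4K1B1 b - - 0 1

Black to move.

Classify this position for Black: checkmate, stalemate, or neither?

stalemate

Black to move; black king on a8.
In check: no.
King squares — a7: attacked by Bg1; b7: attacked by Rb4; b8: attacked by Rb4.
Legal moves for Black: none.
Not in check and no legal moves → stalemate.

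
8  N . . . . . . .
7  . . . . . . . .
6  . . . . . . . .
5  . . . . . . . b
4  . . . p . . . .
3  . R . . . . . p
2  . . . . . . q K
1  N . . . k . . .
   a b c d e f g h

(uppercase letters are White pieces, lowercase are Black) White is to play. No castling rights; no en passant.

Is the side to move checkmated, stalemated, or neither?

checkmate

White to move; white king on h2.
In check: yes, from the black queen on g2.
King squares — g1: attacked by Qg2; h1: attacked by Qg2; g2: attacked by Ph3; g3: attacked by Qg2; h3: attacked by Qg2.
Legal moves for White: none.
In check with no legal moves → checkmate.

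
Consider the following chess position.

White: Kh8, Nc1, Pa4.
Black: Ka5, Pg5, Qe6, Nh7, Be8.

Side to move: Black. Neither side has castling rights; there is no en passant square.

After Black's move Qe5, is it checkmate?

no

After Qe5: white king on h8; in check: yes, from the black queen on e5.
White has 2 legal replies: Kg8, Kxh7.
In check but a legal move exists → not checkmate.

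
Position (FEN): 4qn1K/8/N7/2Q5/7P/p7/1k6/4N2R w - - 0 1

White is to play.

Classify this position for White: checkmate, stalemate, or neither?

White to move; white king on h8.
In check: no.
Legal moves for White include: Kg8, Kg7, Nb8, Nc7, Nb4, Qxf8, Qc8, Qe7, Qc7, Qa7, Qd6, Qc6, Qb6+, Qh5, Qg5, Qf5, Qe5+, Qd5, ... (list truncated; more exist).
White has legal moves and is not in check → neither.

neither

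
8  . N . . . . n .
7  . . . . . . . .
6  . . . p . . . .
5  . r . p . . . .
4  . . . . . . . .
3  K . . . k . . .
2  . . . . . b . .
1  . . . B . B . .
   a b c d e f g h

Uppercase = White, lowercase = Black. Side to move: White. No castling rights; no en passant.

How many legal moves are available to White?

18

White to move; king on a3.
In check: no.
Legal moves: Nd7, Nc6, Na6, Ka4, Ka2, Bxb5, Bc4, Bh3, Bd3, Bg2, Bfe2, Bh5, Bg4, Ba4, Bf3, Bb3, Bde2, Bc2.
Count: 18.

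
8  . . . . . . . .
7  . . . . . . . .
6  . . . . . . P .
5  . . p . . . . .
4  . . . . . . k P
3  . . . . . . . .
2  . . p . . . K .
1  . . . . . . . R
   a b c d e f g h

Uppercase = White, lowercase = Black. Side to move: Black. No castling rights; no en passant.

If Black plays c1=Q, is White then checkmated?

no

After c1=Q: white king on g2; in check: no.
White is not in check, so this cannot be checkmate.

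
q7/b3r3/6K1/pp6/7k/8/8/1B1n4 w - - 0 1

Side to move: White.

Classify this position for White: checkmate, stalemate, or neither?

neither

White to move; white king on g6.
In check: no.
Legal moves for White: Kh6, Kf6, Kf5, Bf5, Be4, Bd3, Bc2, Ba2.
White has 8 legal moves and is not in check → neither.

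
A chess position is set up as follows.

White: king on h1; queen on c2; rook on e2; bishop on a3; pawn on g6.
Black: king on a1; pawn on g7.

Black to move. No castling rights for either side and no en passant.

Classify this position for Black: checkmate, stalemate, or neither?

Black to move; black king on a1.
In check: no.
King squares — b1: attacked by Qc2; a2: attacked by Qc2; b2: attacked by Qc2.
Legal moves for Black: none.
Not in check and no legal moves → stalemate.

stalemate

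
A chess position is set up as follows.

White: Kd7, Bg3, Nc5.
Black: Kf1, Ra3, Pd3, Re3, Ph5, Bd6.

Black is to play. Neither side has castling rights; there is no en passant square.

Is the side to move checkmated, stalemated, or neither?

Black to move; black king on f1.
In check: no.
Legal moves for Black include: Bf8, Bb8, Be7, Bc7, Be5, Bxc5, Bf4, Bxg3, Re8, Re7+, Re6, Re5, Re4, Rxg3, Rf3, Re2, Re1, Ra8, ... (list truncated; more exist).
Black has legal moves and is not in check → neither.

neither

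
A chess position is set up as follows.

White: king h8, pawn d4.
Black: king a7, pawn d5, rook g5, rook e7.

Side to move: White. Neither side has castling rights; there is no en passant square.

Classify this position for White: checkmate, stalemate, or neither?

stalemate

White to move; white king on h8.
In check: no.
King squares — g7: attacked by Rg5; h7: attacked by Re7; g8: attacked by Rg5.
Legal moves for White: none.
Not in check and no legal moves → stalemate.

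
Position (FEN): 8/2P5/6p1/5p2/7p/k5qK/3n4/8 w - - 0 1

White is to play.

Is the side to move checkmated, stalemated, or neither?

checkmate

White to move; white king on h3.
In check: yes, from the black queen on g3.
King squares — g2: attacked by Qg3; h2: attacked by Qg3; g3: attacked by Ph4; g4: attacked by Qg3; h4: attacked by Qg3.
Legal moves for White: none.
In check with no legal moves → checkmate.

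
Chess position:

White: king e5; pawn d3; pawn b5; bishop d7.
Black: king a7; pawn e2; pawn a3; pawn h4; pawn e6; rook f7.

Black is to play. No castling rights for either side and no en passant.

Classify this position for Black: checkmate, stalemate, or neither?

Black to move; black king on a7.
In check: no.
Legal moves for Black include: Rf8, Rh7, Rg7, Re7, Rxd7, Rf6, Rf5+, Rf4, Rf3, Rf2, Rf1, Kb8, Ka8, Kb7, Kb6, h3, a2, e1=Q+, ... (list truncated; more exist).
Black has legal moves and is not in check → neither.

neither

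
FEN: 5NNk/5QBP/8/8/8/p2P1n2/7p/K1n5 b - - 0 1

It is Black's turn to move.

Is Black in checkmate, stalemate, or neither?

Black to move; black king on h8.
In check: yes, from the white bishop on g7.
King squares — g7: attacked by Qf7; h7: attacked by Nf8; g8: attacked by Qf7.
Legal moves for Black: none.
In check with no legal moves → checkmate.

checkmate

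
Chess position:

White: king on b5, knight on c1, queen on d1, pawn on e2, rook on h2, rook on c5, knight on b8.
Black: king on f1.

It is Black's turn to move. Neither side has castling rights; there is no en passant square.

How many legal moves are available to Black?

0

Black to move; king on f1.
In check: yes, from the white queen on d1.
Legal moves: none.
Count: 0.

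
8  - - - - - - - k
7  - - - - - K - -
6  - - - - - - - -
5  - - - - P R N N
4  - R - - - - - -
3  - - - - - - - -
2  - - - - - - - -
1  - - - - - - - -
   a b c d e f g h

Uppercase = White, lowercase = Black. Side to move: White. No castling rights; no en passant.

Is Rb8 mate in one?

yes

After Rb8: black king on h8; in check: yes, from the white rook on b8.
King squares — g7: attacked by Nh5; h7: attacked by Ng5; g8: attacked by Kf7.
Black has no legal moves → checkmate.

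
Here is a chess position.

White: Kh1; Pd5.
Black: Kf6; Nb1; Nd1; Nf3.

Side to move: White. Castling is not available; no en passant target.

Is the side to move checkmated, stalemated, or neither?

neither

White to move; white king on h1.
In check: no.
Legal moves for White: Kg2, d6.
White has 2 legal moves and is not in check → neither.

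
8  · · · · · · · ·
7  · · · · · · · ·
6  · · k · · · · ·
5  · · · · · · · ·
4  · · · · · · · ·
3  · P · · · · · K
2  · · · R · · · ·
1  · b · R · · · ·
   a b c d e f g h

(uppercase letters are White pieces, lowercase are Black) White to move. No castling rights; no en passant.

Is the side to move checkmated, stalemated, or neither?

neither

White to move; white king on h3.
In check: no.
Legal moves for White include: Kh4, Kg4, Kg3, Kh2, Kg2, Rd8, Rd7, Rd6+, Rd5, Rd4, Rd3, Rh2, Rg2, Rf2, Re2, Rc2+, Rb2, Ra2, ... (list truncated; more exist).
White has legal moves and is not in check → neither.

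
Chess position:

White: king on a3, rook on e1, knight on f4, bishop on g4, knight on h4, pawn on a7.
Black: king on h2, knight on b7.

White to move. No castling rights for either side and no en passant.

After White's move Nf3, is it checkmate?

After Nf3: black king on h2; in check: yes, from the white knight on f3.
Black has 1 legal reply: Kg3.
In check but a legal move exists → not checkmate.

no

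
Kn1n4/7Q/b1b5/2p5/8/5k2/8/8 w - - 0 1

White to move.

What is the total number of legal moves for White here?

White to move; king on a8.
In check: yes, from the black bishop on c6.
Legal moves: Kxb8, Ka7, Qb7.
Count: 3.

3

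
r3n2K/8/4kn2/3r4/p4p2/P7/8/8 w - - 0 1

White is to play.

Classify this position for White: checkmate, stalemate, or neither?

stalemate

White to move; white king on h8.
In check: no.
King squares — g7: attacked by Ne8; h7: attacked by Nf6; g8: attacked by Nf6.
Legal moves for White: none.
Not in check and no legal moves → stalemate.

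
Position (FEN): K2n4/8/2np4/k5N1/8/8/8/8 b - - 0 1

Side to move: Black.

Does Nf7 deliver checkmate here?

After Nf7: white king on a8; in check: no.
White is not in check, so this cannot be checkmate.

no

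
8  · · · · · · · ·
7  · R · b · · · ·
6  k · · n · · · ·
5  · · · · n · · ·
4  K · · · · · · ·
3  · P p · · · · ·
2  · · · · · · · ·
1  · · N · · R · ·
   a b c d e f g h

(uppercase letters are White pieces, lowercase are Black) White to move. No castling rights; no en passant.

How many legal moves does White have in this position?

White to move; king on a4.
In check: yes, from the black bishop on d7.
Legal moves: Kb4, Ka3, Rxd7, Rb5.
Count: 4.

4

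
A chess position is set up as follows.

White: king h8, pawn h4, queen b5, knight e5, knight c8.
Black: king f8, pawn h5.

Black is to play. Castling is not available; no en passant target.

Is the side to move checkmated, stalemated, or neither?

Black to move; black king on f8.
In check: no.
King squares — e7: attacked by Nc8; f7: attacked by Ne5; g7: attacked by Kh8; e8: attacked by Qb5; g8: attacked by Kh8.
Legal moves for Black: none.
Not in check and no legal moves → stalemate.

stalemate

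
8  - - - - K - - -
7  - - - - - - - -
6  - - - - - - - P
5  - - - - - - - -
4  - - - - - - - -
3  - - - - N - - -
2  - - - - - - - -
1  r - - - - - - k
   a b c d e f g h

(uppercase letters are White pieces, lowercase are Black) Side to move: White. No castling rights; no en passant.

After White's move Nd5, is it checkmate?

After Nd5: black king on h1; in check: no.
Black is not in check, so this cannot be checkmate.

no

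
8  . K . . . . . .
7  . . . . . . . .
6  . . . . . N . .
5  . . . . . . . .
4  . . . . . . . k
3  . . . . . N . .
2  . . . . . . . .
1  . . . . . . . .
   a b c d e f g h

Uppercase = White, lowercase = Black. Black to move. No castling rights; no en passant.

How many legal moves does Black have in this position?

Black to move; king on h4.
In check: yes, from the white knight on f3.
Legal moves: Kh3, Kg3.
Count: 2.

2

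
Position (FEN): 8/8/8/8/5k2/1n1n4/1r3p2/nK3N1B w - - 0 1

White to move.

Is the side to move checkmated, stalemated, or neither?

White to move; white king on b1.
In check: yes, from the black rook on b2.
King squares — a1: attacked by Nb3; c1: attacked by Nb3; a2: attacked by Rb2; b2: attacked by Nd3; c2: attacked by Na1.
Legal moves for White: none.
In check with no legal moves → checkmate.

checkmate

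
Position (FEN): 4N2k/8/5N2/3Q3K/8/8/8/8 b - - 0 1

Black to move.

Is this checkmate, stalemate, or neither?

Black to move; black king on h8.
In check: no.
King squares — g7: attacked by Ne8; h7: attacked by Nf6; g8: attacked by Qd5.
Legal moves for Black: none.
Not in check and no legal moves → stalemate.

stalemate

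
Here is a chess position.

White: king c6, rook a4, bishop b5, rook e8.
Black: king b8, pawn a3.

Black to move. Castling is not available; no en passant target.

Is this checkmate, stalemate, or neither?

Black to move; black king on b8.
In check: yes, from the white rook on e8.
King squares — a7: attacked by Ra4; b7: attacked by Kc6; c7: attacked by Kc6; a8: attacked by Ra4; c8: attacked by Re8.
Legal moves for Black: none.
In check with no legal moves → checkmate.

checkmate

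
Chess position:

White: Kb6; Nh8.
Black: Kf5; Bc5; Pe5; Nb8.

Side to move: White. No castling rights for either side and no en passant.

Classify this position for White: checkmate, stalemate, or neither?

neither

White to move; white king on b6.
In check: yes, from the black bishop on c5.
Legal moves for White: Kc7, Kb7, Kxc5, Kb5, Ka5.
White is in check but has 5 legal moves → neither.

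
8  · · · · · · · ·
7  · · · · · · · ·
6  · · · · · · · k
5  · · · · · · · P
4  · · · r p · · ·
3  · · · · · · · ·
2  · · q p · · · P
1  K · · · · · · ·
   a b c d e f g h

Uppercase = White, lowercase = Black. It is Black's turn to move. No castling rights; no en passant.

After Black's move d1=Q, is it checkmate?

After d1=Q: white king on a1; in check: yes, from the black queen on d1.
King squares — b1: attacked by Qd1; a2: attacked by Qc2; b2: attacked by Qc2.
White has no legal moves → checkmate.

yes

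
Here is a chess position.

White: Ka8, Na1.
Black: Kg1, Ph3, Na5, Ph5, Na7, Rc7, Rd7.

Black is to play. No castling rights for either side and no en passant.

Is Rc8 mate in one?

After Rc8: white king on a8; in check: yes, from the black rook on c8.
King squares — a7: attacked by Rd7; b7: attacked by Na5; b8: attacked by Rc8.
White has no legal moves → checkmate.

yes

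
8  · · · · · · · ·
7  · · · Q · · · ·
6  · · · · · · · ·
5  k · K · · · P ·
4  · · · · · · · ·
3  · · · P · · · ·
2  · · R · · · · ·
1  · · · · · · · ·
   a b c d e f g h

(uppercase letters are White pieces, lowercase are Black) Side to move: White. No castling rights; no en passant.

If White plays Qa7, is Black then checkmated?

yes

After Qa7: black king on a5; in check: yes, from the white queen on a7.
King squares — a4: attacked by Qa7; b4: attacked by Kc5; b5: attacked by Kc5; a6: attacked by Qa7; b6: attacked by Kc5.
Black has no legal moves → checkmate.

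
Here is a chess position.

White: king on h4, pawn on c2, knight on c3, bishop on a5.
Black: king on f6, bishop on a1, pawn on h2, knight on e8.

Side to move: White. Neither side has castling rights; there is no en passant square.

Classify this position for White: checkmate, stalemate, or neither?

neither

White to move; white king on h4.
In check: no.
Legal moves for White: Bd8+, Bc7, Bb6, Bb4, Kh5, Kg4, Kh3, Kg3, Nd5+, Nb5, Ne4+, Na4, Ne2, Na2, Nd1, Nb1.
White has 16 legal moves and is not in check → neither.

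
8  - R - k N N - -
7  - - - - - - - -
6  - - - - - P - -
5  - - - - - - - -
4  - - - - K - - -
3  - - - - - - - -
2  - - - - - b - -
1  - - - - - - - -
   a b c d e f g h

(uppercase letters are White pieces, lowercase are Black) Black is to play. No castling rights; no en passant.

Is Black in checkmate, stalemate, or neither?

Black to move; black king on d8.
In check: yes, from the white rook on b8.
King squares — c7: attacked by Ne8; d7: attacked by Nf8; e7: attacked by Pf6; c8: attacked by Rb8; e8: attacked by Rb8.
Legal moves for Black: none.
In check with no legal moves → checkmate.

checkmate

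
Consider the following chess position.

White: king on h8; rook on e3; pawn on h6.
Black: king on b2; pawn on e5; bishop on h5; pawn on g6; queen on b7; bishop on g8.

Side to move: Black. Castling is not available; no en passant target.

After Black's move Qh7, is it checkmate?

yes

After Qh7: white king on h8; in check: yes, from the black queen on h7.
King squares — g7: attacked by Qh7; h7: attacked by Bg8; g8: attacked by Qh7.
White has no legal moves → checkmate.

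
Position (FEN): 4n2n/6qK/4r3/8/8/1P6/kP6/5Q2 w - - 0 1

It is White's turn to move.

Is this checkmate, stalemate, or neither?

White to move; white king on h7.
In check: yes, from the black queen on g7.
King squares — g6: attacked by Re6; h6: attacked by Re6; g7: attacked by Ne8; g8: attacked by Qg7; h8: attacked by Qg7.
Legal moves for White: none.
In check with no legal moves → checkmate.

checkmate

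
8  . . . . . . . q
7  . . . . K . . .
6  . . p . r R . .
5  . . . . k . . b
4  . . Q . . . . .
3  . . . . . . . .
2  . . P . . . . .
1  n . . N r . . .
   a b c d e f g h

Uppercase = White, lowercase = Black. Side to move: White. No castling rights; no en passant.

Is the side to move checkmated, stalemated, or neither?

White to move; white king on e7.
In check: yes, from the black rook on e6.
King squares — d6: attacked by Ke5; e6: attacked by Ke5; f6: own rook; d7: available; f7: attacked by Bh5; d8: attacked by Qh8; e8: attacked by Bh5; f8: attacked by Qh8.
Legal moves for White: Kd7, Rxe6+, Qxe6+.
White is in check but has 3 legal moves → neither.

neither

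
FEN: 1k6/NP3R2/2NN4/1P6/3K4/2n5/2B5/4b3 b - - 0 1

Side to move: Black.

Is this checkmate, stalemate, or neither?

checkmate

Black to move; black king on b8.
In check: yes, from the white knight on c6.
King squares — a7: attacked by Nc6; b7: attacked by Nd6; c7: attacked by Rf7; a8: attacked by Pb7; c8: attacked by Nd6.
Legal moves for Black: none.
In check with no legal moves → checkmate.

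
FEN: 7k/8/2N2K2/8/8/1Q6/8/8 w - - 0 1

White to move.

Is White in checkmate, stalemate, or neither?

White to move; white king on f6.
In check: no.
Legal moves for White include: Kf7, Ke7, Kg6, Ke6, Kg5, Kf5, Ke5, Nd8, Nb8, Ne7, Na7, Ne5, Na5, Nd4, Nb4, Qg8+, Qb8+, Qf7, ... (list truncated; more exist).
White has legal moves and is not in check → neither.

neither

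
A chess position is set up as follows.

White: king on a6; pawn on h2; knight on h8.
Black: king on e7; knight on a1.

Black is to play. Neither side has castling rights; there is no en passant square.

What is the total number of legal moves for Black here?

Black to move; king on e7.
In check: no.
Legal moves: Kf8, Ke8, Kd8, Kd7, Kf6, Ke6, Kd6, Nb3, Nc2.
Count: 9.

9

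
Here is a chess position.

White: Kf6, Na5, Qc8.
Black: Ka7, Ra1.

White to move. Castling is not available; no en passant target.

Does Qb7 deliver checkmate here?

yes

After Qb7: black king on a7; in check: yes, from the white queen on b7.
King squares — a6: attacked by Qb7; b6: attacked by Qb7; b7: attacked by Na5; a8: attacked by Qb7; b8: attacked by Qb7.
Black has no legal moves → checkmate.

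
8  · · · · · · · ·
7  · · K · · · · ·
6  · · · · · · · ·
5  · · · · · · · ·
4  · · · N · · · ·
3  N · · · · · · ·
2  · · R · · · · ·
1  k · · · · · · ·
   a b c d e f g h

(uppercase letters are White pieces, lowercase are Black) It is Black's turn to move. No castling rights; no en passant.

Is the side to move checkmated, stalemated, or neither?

Black to move; black king on a1.
In check: no.
King squares — b1: attacked by Na3; a2: attacked by Rc2; b2: attacked by Rc2.
Legal moves for Black: none.
Not in check and no legal moves → stalemate.

stalemate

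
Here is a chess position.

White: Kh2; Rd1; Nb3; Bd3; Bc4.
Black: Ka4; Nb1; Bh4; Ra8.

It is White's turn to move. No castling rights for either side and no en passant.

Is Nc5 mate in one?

After Nc5: black king on a4; in check: yes, from the white knight on c5.
Black has 3 legal replies: Ka5, Kb4, Ka3.
In check but a legal move exists → not checkmate.

no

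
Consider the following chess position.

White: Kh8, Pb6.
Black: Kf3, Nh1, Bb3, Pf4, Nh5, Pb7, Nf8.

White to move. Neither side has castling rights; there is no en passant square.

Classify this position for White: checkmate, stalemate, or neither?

stalemate

White to move; white king on h8.
In check: no.
King squares — g7: attacked by Nh5; h7: attacked by Nf8; g8: attacked by Bb3.
Legal moves for White: none.
Not in check and no legal moves → stalemate.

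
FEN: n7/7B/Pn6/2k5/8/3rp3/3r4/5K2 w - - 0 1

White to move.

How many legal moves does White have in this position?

8

White to move; king on f1.
In check: no.
Legal moves: Bg8, Bg6, Bf5, Be4, Bxd3, Kg1, Ke1, a7.
Count: 8.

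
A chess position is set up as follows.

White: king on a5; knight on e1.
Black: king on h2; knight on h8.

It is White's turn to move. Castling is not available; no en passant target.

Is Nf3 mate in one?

After Nf3: black king on h2; in check: yes, from the white knight on f3.
Black has 4 legal replies: Kh3, Kg3, Kg2, Kh1.
In check but a legal move exists → not checkmate.

no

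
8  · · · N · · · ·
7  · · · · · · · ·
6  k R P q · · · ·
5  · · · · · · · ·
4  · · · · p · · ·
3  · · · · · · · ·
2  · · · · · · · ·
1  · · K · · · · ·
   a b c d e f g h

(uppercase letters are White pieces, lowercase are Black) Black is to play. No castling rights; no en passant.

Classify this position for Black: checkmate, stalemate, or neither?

neither

Black to move; black king on a6.
In check: yes, from the white rook on b6.
King squares — a5: available; b5: attacked by Rb6; b6: available; a7: available; b7: attacked by Rb6.
Legal moves for Black: Ka7, Kxb6, Ka5.
Black is in check but has 3 legal moves → neither.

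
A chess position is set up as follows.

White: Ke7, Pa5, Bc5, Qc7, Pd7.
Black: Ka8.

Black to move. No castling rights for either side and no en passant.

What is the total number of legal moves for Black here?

0

Black to move; king on a8.
In check: no.
Legal moves: none.
Count: 0.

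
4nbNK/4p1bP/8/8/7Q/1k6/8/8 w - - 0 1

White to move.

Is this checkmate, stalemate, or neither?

White to move; white king on h8.
In check: yes, from the black bishop on g7.
King squares — g7: attacked by Ne8; h7: own pawn; g8: own knight.
Legal moves for White: none.
In check with no legal moves → checkmate.

checkmate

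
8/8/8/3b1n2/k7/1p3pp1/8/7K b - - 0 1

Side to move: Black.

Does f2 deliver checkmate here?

After f2: white king on h1; in check: yes, from the black bishop on d5.
King squares — g1: attacked by Pf2; g2: attacked by Bd5; h2: attacked by Pg3.
White has no legal moves → checkmate.

yes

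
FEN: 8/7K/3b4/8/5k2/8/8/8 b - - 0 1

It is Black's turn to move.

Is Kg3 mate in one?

no

After Kg3: white king on h7; in check: no.
White is not in check, so this cannot be checkmate.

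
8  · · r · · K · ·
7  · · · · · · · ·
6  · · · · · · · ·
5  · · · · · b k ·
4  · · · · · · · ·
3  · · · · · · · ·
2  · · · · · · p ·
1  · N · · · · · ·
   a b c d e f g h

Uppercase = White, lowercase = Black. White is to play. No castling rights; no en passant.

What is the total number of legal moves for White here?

White to move; king on f8.
In check: yes, from the black rook on c8.
Legal moves: Kg7, Kf7, Ke7.
Count: 3.

3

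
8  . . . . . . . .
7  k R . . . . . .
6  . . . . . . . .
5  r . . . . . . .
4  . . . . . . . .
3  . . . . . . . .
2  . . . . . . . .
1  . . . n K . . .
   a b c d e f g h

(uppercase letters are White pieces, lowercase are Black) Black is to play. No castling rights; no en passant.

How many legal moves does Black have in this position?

Black to move; king on a7.
In check: yes, from the white rook on b7.
Legal moves: Ka8, Kxb7, Ka6.
Count: 3.

3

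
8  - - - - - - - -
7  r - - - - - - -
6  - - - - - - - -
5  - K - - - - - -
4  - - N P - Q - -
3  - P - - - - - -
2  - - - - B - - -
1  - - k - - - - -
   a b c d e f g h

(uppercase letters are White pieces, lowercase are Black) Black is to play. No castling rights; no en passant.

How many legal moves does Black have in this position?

Black to move; king on c1.
In check: yes, from the white queen on f4.
Legal moves: Kc2, Kb1.
Count: 2.

2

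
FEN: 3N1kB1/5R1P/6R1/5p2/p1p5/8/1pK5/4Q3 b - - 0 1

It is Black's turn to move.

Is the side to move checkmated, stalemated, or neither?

Black to move; black king on f8.
In check: yes, from the white rook on f7.
King squares — e7: attacked by Qe1; f7: attacked by Nd8; g7: attacked by Rg6; e8: attacked by Qe1; g8: attacked by Rg6.
Legal moves for Black: none.
In check with no legal moves → checkmate.

checkmate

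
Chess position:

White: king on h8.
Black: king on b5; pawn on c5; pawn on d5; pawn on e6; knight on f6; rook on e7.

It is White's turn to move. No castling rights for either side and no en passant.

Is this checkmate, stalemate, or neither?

stalemate

White to move; white king on h8.
In check: no.
King squares — g7: attacked by Re7; h7: attacked by Nf6; g8: attacked by Nf6.
Legal moves for White: none.
Not in check and no legal moves → stalemate.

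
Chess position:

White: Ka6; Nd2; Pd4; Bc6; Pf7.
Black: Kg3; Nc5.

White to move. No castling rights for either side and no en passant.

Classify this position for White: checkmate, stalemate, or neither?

White to move; white king on a6.
In check: yes, from the black knight on c5.
King squares — a5: available; b5: available; b6: available; a7: available; b7: attacked by Nc5.
Legal moves for White: Ka7, Kb6, Kb5, Ka5, dxc5.
White is in check but has 5 legal moves → neither.

neither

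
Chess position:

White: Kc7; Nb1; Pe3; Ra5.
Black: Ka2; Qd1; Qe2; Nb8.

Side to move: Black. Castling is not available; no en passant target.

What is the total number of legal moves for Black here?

Black to move; king on a2.
In check: yes, from the white rook on a5.
Legal moves: Kb3, Kb2, Kxb1, Qa4.
Count: 4.

4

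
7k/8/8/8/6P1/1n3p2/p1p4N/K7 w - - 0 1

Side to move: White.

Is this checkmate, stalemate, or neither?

neither

White to move; white king on a1.
In check: yes, from the black knight on b3.
Legal moves for White: Kb2, Kxa2.
White is in check but has 2 legal moves → neither.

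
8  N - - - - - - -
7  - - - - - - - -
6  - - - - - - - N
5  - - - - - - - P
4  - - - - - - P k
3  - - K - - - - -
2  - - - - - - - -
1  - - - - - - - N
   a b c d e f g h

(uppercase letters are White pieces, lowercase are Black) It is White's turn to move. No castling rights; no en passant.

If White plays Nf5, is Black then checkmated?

After Nf5: black king on h4; in check: yes, from the white knight on f5.
Black has 3 legal replies: Kg5, Kxg4, Kh3.
In check but a legal move exists → not checkmate.

no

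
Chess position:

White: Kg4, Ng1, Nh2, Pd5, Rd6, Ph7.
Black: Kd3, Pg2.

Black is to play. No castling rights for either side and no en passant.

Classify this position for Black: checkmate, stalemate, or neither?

neither

Black to move; black king on d3.
In check: no.
Legal moves for Black: Ke4, Kd4, Kc4, Ke3, Kc3, Kd2, Kc2.
Black has 7 legal moves and is not in check → neither.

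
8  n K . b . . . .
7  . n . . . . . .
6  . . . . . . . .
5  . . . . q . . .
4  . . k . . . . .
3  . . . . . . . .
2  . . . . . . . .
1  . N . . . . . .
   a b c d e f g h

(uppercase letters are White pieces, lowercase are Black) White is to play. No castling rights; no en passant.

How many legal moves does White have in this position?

White to move; king on b8.
In check: yes, from the black queen on e5.
Legal moves: Kc8, Kxa8, Kxb7, Ka7.
Count: 4.

4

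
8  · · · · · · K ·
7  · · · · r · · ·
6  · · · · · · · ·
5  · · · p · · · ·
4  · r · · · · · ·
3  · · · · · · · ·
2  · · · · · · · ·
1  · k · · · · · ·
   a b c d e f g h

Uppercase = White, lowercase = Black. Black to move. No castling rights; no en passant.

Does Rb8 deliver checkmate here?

yes

After Rb8: white king on g8; in check: yes, from the black rook on b8.
King squares — f7: attacked by Re7; g7: attacked by Re7; h7: attacked by Re7; f8: attacked by Rb8; h8: attacked by Rb8.
White has no legal moves → checkmate.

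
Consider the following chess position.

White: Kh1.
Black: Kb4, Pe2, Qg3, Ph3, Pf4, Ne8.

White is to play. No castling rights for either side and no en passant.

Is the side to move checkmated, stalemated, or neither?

stalemate

White to move; white king on h1.
In check: no.
King squares — g1: attacked by Qg3; g2: attacked by Qg3; h2: attacked by Qg3.
Legal moves for White: none.
Not in check and no legal moves → stalemate.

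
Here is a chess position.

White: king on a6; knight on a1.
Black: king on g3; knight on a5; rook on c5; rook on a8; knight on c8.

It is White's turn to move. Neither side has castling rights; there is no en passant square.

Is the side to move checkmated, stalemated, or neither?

checkmate

White to move; white king on a6.
In check: yes, from the black rook on a8.
King squares — a5: attacked by Rc5; b5: attacked by Rc5; b6: attacked by Nc8; a7: attacked by Ra8; b7: attacked by Na5.
Legal moves for White: none.
In check with no legal moves → checkmate.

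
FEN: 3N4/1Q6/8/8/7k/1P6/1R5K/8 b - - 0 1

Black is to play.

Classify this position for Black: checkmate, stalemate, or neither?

Black to move; black king on h4.
In check: no.
Legal moves for Black: Kh5, Kg5, Kg4.
Black has 3 legal moves and is not in check → neither.

neither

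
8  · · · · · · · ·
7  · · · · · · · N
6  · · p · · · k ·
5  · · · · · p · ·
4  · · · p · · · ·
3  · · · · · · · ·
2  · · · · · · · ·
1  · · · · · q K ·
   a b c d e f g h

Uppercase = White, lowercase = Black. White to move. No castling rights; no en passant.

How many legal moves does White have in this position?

2

White to move; king on g1.
In check: yes, from the black queen on f1.
Legal moves: Kh2, Kxf1.
Count: 2.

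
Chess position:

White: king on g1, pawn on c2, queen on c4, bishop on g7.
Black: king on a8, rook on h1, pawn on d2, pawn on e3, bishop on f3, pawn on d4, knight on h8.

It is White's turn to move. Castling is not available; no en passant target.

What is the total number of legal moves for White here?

White to move; king on g1.
In check: yes, from the black rook on h1.
Legal moves: none.
Count: 0.

0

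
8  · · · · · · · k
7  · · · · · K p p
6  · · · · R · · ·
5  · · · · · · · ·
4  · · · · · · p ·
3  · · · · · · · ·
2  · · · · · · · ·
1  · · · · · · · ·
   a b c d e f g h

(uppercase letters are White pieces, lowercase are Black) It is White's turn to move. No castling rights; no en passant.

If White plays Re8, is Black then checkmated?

After Re8: black king on h8; in check: yes, from the white rook on e8.
King squares — g7: own pawn; h7: own pawn; g8: attacked by Kf7.
Black has no legal moves → checkmate.

yes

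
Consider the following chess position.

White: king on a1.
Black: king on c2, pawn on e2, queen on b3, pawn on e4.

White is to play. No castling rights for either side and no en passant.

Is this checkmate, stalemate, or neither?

White to move; white king on a1.
In check: no.
King squares — b1: attacked by Kc2; a2: attacked by Qb3; b2: attacked by Kc2.
Legal moves for White: none.
Not in check and no legal moves → stalemate.

stalemate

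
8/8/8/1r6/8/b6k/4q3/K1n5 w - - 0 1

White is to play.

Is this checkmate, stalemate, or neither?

stalemate

White to move; white king on a1.
In check: no.
King squares — b1: attacked by Rb5; a2: attacked by Nc1; b2: attacked by Qe2.
Legal moves for White: none.
Not in check and no legal moves → stalemate.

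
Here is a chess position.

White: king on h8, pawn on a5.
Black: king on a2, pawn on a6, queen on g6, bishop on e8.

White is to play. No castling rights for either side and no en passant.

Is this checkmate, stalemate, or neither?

stalemate

White to move; white king on h8.
In check: no.
King squares — g7: attacked by Qg6; h7: attacked by Qg6; g8: attacked by Qg6.
Legal moves for White: none.
Not in check and no legal moves → stalemate.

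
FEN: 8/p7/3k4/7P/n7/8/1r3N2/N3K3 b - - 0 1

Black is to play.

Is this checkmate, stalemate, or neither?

Black to move; black king on d6.
In check: no.
Legal moves for Black include: Ke7, Kd7, Kc7, Ke6, Kc6, Ke5, Kd5, Kc5, Nb6, Nc5, Nc3, Rb8, Rb7, Rb6, Rb5, Rb4, Rb3, Rxf2, ... (list truncated; more exist).
Black has legal moves and is not in check → neither.

neither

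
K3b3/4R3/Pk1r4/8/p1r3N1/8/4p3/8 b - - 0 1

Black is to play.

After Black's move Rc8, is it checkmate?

yes

After Rc8: white king on a8; in check: yes, from the black rook on c8.
King squares — a7: attacked by Kb6; b7: attacked by Kb6; b8: attacked by Rc8.
White has no legal moves → checkmate.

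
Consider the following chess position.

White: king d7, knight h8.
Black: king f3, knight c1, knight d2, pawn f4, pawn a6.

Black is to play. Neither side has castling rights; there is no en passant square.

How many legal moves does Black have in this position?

17

Black to move; king on f3.
In check: no.
Legal moves: Kg4, Ke4, Kg3, Ke3, Kg2, Kf2, Ke2, Ne4, Nc4, Ndb3, Nf1, Nb1, Nd3, Ncb3, Ne2, Na2, a5.
Count: 17.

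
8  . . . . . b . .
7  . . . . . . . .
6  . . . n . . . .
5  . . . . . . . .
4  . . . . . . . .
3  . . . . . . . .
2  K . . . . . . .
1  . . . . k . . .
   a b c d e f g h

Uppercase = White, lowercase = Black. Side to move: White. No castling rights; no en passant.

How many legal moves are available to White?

5

White to move; king on a2.
In check: no.
Legal moves: Kb3, Ka3, Kb2, Kb1, Ka1.
Count: 5.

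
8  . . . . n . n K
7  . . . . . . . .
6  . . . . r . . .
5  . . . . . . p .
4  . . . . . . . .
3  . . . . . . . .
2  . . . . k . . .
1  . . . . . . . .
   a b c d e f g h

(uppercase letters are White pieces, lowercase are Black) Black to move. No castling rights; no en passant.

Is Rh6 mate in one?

After Rh6: white king on h8; in check: yes, from the black rook on h6.
White has 1 legal reply: Kxg8.
In check but a legal move exists → not checkmate.

no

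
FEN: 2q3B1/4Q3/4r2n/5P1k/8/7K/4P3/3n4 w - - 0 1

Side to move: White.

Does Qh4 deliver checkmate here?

After Qh4: black king on h5; in check: yes, from the white queen on h4.
King squares — g4: attacked by Kh3; h4: attacked by Kh3; g5: attacked by Qh4; g6: attacked by Pf5; h6: own knight.
Black has no legal moves → checkmate.

yes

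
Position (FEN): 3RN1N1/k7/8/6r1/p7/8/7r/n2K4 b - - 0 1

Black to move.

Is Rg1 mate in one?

yes

After Rg1: white king on d1; in check: yes, from the black rook on g1.
King squares — c1: attacked by Rg1; e1: attacked by Rg1; c2: attacked by Na1; d2: attacked by Rh2; e2: attacked by Rh2.
White has no legal moves → checkmate.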